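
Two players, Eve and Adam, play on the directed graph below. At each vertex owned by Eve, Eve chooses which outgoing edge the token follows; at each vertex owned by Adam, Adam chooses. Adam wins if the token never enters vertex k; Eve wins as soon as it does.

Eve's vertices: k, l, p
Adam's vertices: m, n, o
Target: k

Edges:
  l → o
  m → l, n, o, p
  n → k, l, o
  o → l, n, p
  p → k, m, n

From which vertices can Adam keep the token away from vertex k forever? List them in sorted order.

l, m, n, o

A0 = {k}
A1: add {p} — p (Eve) has p→k.
A2 = A1; e.g. l (Eve) has no edge into A1. Fixed point.
Eve's attractor = {k, p}; Adam avoids the target exactly from the complement.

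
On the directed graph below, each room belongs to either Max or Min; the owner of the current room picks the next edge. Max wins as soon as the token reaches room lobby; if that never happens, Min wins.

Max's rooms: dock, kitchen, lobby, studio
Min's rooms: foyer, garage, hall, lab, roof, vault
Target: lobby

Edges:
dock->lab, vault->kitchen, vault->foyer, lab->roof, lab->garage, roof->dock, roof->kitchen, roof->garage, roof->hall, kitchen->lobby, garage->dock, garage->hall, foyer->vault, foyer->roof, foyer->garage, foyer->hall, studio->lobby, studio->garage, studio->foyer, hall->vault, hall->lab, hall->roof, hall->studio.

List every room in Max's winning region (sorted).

A0 = {lobby}
A1: add {kitchen, studio} — kitchen (Max) has kitchen→lobby; studio (Max) has studio→lobby.
A2 = A1; e.g. dock (Max) has no edge into A1. Fixed point.
Max's winning region = {kitchen, lobby, studio}.

kitchen, lobby, studio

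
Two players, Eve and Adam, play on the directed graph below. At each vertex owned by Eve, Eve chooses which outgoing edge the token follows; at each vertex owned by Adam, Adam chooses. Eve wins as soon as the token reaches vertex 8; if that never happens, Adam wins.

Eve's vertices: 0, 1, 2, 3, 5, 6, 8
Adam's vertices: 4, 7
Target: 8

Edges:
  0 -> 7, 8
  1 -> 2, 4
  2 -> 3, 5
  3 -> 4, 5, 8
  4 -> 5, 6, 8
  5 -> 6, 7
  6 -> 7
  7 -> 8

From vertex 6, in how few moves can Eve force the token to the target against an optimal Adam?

A0 = {8}
A1: add {0, 3, 7} — 0 (Eve) has 0→8; 3 (Eve) has 3→8; 7 (Adam): all of {8} already in.
A2: add {2, 5, 6} — 2 (Eve) has 2→3; 5 (Eve) has 5→7; 6 (Eve) has 6→7.
6 enters the attractor at level 2, so Eve can force the target in 2 moves from there.

2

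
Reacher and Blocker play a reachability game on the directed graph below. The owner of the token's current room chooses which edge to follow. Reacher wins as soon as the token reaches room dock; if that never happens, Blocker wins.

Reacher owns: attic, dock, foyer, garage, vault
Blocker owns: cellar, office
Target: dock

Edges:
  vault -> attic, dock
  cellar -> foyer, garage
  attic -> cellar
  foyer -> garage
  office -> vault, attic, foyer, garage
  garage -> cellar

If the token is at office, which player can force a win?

Blocker

A0 = {dock}
A1: add {vault} — vault (Reacher) has vault→dock.
A2 = A1; e.g. cellar (Blocker) can still go to foyer. Fixed point.
office never enters the attractor, so Blocker can avoid the target forever.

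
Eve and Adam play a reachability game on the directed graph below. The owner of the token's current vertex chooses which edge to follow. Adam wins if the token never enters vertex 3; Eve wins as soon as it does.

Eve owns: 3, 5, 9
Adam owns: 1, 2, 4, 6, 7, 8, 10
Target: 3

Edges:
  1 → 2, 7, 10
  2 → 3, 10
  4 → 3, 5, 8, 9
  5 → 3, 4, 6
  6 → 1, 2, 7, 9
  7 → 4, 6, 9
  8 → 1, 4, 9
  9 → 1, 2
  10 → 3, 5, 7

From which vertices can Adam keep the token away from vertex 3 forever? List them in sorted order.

A0 = {3}
A1: add {5} — 5 (Eve) has 5→3.
A2 = A1; e.g. 1 (Adam) can still go to 2. Fixed point.
Eve's attractor = {3, 5}; Adam avoids the target exactly from the complement.

1, 2, 4, 6, 7, 8, 9, 10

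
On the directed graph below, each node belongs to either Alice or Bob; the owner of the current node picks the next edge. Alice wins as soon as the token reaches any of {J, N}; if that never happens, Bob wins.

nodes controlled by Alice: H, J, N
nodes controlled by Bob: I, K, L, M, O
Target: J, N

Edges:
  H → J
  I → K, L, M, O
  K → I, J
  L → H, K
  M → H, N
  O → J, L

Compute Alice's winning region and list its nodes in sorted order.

A0 = {J, N}
A1: add {H} — H (Alice) has H→J.
A2: add {M} — M (Bob): all of {H, N} already in.
A3 = A2; e.g. I (Bob) can still go to K. Fixed point.
Alice's winning region = {H, J, M, N}.

H, J, M, N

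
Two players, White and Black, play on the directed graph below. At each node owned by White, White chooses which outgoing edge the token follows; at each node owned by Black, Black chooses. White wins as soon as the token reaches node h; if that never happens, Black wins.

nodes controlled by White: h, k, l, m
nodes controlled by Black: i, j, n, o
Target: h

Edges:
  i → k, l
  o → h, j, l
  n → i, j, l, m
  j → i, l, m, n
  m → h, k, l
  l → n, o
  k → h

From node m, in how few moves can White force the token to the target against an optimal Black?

1

A0 = {h}
A1: add {k, m} — k (White) has k→h; m (White) has m→h.
A2 = A1; e.g. i (Black) can still go to l. Fixed point.
m enters the attractor at level 1, so White can force the target in 1 move from there.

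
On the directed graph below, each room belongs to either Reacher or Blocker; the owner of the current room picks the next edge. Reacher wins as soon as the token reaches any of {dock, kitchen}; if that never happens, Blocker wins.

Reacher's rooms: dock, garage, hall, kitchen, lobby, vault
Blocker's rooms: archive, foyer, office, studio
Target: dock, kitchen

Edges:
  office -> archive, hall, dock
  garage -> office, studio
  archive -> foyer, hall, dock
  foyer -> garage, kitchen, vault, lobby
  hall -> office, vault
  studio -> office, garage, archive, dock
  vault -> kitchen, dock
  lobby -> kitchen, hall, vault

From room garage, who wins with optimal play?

A0 = {dock, kitchen}
A1: add {lobby, vault} — vault (Reacher) has vault→kitchen; lobby (Reacher) has lobby→kitchen.
A2: add {hall} — hall (Reacher) has hall→vault.
A3 = A2; e.g. office (Blocker) can still go to archive. Fixed point.
garage never enters the attractor, so Blocker can avoid the target forever.

Blocker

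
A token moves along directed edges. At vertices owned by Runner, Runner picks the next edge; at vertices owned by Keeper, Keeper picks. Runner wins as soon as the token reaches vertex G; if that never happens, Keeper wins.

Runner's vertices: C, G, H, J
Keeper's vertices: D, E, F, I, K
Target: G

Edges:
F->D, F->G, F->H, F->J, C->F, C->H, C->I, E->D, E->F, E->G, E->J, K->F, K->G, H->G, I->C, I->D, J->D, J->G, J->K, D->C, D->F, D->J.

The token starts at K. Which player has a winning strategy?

Keeper

A0 = {G}
A1: add {H, J} — H (Runner) has H→G; J (Runner) has J→G.
A2: add {C} — C (Runner) has C→H.
A3 = A2; e.g. D (Keeper) can still go to F. Fixed point.
K never enters the attractor, so Keeper can avoid the target forever.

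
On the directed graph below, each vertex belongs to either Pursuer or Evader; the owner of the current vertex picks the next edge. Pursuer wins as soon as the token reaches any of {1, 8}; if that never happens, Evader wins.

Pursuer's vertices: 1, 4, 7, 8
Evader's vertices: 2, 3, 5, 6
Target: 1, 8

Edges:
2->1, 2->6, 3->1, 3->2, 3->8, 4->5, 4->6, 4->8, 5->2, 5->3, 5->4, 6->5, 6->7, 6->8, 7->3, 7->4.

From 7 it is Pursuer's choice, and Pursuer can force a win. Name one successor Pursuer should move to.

4

A0 = {1, 8}
A1: add {4} — 4 (Pursuer) has 4→8.
A2: add {7} — 7 (Pursuer) has 7→4.
A3 = A2; e.g. 2 (Evader) can still go to 6. Fixed point.
From 7, successor 4 is in the attractor (rank 1); the other successor 3 is not.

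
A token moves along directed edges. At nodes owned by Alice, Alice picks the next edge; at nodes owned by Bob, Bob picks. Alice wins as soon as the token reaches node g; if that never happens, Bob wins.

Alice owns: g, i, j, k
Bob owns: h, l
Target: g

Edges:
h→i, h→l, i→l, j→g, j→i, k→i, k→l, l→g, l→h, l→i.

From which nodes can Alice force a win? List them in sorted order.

A0 = {g}
A1: add {j} — j (Alice) has j→g.
A2 = A1; e.g. h (Bob) can still go to i. Fixed point.
Alice's winning region = {g, j}.

g, j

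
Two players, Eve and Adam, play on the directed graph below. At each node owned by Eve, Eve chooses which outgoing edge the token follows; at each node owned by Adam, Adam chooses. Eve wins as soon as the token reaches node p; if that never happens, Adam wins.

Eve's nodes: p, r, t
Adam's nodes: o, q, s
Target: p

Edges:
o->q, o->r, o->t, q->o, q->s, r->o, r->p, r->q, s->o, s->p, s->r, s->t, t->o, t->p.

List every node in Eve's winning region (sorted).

A0 = {p}
A1: add {r, t} — r (Eve) has r→p; t (Eve) has t→p.
A2 = A1; e.g. o (Adam) can still go to q. Fixed point.
Eve's winning region = {p, r, t}.

p, r, t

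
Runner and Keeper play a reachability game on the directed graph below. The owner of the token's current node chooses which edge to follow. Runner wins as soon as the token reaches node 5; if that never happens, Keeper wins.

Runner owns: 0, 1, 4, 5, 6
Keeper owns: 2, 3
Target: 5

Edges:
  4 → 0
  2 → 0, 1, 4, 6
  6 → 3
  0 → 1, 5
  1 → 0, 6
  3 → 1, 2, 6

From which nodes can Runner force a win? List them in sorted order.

A0 = {5}
A1: add {0} — 0 (Runner) has 0→5.
A2: add {1, 4} — 1 (Runner) has 1→0; 4 (Runner) has 4→0.
A3 = A2; e.g. 2 (Keeper) can still go to 6. Fixed point.
Runner's winning region = {0, 1, 4, 5}.

0, 1, 4, 5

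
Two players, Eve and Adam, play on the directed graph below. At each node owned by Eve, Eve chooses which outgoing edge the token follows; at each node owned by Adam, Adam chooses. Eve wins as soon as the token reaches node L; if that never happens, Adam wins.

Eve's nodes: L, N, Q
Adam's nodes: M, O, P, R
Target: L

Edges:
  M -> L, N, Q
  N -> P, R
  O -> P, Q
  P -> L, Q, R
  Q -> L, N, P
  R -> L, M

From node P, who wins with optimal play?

A0 = {L}
A1: add {Q} — Q (Eve) has Q→L.
A2 = A1; e.g. M (Adam) can still go to N. Fixed point.
P never enters the attractor, so Adam can avoid the target forever.

Adam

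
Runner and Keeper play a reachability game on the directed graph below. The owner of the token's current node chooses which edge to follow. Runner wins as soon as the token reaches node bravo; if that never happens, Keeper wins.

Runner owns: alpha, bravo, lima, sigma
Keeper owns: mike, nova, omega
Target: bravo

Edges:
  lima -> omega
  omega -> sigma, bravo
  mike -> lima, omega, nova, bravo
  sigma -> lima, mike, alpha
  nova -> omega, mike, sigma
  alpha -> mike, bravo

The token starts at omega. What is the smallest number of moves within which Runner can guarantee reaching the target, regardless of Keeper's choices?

A0 = {bravo}
A1: add {alpha} — alpha (Runner) has alpha→bravo.
A2: add {sigma} — sigma (Runner) has sigma→alpha.
A3: add {omega} — omega (Keeper): all of {sigma, bravo} already in.
omega enters the attractor at level 3, so Runner can force the target in 3 moves from there.

3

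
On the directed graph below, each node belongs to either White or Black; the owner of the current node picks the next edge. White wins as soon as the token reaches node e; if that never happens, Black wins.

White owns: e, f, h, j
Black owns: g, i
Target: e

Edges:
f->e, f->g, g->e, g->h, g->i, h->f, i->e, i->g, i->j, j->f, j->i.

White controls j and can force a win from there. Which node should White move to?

f

A0 = {e}
A1: add {f} — f (White) has f→e.
A2: add {h, j} — h (White) has h→f; j (White) has j→f.
A3 = A2; e.g. g (Black) can still go to i. Fixed point.
From j, successor f is in the attractor (rank 1); the other successor i is not.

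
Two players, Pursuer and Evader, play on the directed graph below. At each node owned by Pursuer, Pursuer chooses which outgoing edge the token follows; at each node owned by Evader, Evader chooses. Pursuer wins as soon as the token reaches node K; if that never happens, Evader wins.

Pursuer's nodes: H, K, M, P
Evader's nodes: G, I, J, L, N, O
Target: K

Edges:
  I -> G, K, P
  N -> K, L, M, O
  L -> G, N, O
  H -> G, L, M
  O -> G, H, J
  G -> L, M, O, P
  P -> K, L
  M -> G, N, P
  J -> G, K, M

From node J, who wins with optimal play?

Evader

A0 = {K}
A1: add {P} — P (Pursuer) has P→K.
A2: add {M} — M (Pursuer) has M→P.
A3: add {H} — H (Pursuer) has H→M.
A4 = A3; e.g. G (Evader) can still go to L. Fixed point.
J never enters the attractor, so Evader can avoid the target forever.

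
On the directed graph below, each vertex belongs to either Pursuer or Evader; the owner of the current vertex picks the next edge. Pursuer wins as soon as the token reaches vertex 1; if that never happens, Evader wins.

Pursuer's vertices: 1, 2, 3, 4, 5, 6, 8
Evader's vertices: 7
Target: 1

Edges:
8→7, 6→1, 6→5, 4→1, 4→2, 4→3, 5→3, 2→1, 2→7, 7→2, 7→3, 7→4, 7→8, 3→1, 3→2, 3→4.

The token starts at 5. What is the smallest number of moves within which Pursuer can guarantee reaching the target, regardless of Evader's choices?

2

A0 = {1}
A1: add {2, 3, 4, 6} — 2 (Pursuer) has 2→1; 3 (Pursuer) has 3→1; 4 (Pursuer) has 4→1; 6 (Pursuer) has 6→1.
A2: add {5} — 5 (Pursuer) has 5→3.
A3 = A2; e.g. 7 (Evader) can still go to 8. Fixed point.
5 enters the attractor at level 2, so Pursuer can force the target in 2 moves from there.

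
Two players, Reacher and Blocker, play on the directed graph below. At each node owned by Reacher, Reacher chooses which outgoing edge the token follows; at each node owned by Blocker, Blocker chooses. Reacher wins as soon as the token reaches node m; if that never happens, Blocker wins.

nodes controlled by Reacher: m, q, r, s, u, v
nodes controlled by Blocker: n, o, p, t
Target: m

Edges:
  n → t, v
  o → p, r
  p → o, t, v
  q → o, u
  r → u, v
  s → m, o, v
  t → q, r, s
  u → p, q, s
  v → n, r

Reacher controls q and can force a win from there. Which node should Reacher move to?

A0 = {m}
A1: add {s} — s (Reacher) has s→m.
A2: add {u} — u (Reacher) has u→s.
A3: add {q, r} — q (Reacher) has q→u; r (Reacher) has r→u.
A4: add {t, v} — t (Blocker): all of {q, r, s} already in; v (Reacher) has v→r.
A5: add {n} — n (Blocker): all of {t, v} already in.
A6 = A5; e.g. o (Blocker) can still go to p. Fixed point.
From q, successor u is in the attractor (rank 2); the other successor o is not.

u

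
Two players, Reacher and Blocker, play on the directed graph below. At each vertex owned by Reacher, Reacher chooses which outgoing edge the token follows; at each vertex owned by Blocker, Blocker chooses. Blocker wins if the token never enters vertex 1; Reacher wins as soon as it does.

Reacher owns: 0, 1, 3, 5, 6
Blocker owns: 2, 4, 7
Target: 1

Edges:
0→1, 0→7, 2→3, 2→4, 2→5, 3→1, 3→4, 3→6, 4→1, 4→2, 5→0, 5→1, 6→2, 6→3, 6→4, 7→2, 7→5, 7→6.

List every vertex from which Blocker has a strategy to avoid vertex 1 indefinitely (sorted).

2, 4, 7

A0 = {1}
A1: add {0, 3, 5} — 0 (Reacher) has 0→1; 3 (Reacher) has 3→1; 5 (Reacher) has 5→1.
A2: add {6} — 6 (Reacher) has 6→3.
A3 = A2; e.g. 2 (Blocker) can still go to 4. Fixed point.
Reacher's attractor = {0, 1, 3, 5, 6}; Blocker avoids the target exactly from the complement.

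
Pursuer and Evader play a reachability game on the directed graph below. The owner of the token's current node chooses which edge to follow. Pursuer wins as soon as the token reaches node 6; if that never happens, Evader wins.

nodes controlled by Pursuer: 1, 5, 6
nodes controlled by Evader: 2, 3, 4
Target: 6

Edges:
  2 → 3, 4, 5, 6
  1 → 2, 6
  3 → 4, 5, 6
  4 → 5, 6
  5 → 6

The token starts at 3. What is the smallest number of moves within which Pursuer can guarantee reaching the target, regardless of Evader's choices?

3

A0 = {6}
A1: add {1, 5} — 1 (Pursuer) has 1→6; 5 (Pursuer) has 5→6.
A2: add {4} — 4 (Evader): all of {5, 6} already in.
A3: add {3} — 3 (Evader): all of {4, 5, 6} already in.
3 enters the attractor at level 3, so Pursuer can force the target in 3 moves from there.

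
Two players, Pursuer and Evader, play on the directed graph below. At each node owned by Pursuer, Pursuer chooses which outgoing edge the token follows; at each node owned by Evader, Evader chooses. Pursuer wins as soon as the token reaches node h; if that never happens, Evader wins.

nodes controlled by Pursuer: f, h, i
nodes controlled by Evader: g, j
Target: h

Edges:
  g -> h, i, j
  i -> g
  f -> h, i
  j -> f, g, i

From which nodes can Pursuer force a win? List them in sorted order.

A0 = {h}
A1: add {f} — f (Pursuer) has f→h.
A2 = A1; e.g. g (Evader) can still go to i. Fixed point.
Pursuer's winning region = {f, h}.

f, h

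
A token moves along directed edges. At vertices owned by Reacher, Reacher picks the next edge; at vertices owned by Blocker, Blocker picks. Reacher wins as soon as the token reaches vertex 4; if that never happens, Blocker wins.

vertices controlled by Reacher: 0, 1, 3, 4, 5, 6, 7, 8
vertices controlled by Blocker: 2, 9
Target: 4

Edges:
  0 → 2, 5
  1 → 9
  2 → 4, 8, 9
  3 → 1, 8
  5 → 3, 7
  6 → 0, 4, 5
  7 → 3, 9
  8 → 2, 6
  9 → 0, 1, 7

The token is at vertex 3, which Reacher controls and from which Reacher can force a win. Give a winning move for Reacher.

A0 = {4}
A1: add {6} — 6 (Reacher) has 6→4.
A2: add {8} — 8 (Reacher) has 8→6.
A3: add {3} — 3 (Reacher) has 3→8.
A4: add {5, 7} — 5 (Reacher) has 5→3; 7 (Reacher) has 7→3.
A5: add {0} — 0 (Reacher) has 0→5.
A6 = A5; e.g. 1 (Reacher) has no edge into A5. Fixed point.
From 3, successor 8 is in the attractor (rank 2); the other successor 1 is not.

8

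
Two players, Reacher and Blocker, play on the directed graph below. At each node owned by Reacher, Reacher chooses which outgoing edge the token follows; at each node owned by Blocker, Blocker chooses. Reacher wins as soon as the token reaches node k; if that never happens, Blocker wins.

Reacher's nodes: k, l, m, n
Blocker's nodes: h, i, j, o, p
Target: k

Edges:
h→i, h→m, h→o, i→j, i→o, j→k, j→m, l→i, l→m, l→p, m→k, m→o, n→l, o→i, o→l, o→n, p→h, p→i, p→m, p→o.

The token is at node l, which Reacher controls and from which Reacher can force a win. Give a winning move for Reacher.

m

A0 = {k}
A1: add {m} — m (Reacher) has m→k.
A2: add {j, l} — j (Blocker): all of {k, m} already in; l (Reacher) has l→m.
A3: add {n} — n (Reacher) has n→l.
A4 = A3; e.g. h (Blocker) can still go to i. Fixed point.
From l, successor m is in the attractor (rank 1); the other successors i, p are not.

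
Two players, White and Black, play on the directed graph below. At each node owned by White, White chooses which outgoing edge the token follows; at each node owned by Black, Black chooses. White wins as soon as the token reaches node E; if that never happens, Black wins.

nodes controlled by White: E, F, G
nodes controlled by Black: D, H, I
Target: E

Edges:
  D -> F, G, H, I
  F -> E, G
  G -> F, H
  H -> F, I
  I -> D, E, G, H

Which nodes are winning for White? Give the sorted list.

E, F, G

A0 = {E}
A1: add {F} — F (White) has F→E.
A2: add {G} — G (White) has G→F.
A3 = A2; e.g. D (Black) can still go to H. Fixed point.
White's winning region = {E, F, G}.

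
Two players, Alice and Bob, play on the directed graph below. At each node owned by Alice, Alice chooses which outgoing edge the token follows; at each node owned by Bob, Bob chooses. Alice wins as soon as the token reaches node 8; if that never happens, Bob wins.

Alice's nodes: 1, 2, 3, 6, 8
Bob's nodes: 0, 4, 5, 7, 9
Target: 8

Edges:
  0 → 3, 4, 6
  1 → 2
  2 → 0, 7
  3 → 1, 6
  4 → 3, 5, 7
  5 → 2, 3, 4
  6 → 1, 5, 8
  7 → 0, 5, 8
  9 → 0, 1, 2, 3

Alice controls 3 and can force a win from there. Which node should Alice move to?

6

A0 = {8}
A1: add {6} — 6 (Alice) has 6→8.
A2: add {3} — 3 (Alice) has 3→6.
A3 = A2; e.g. 0 (Bob) can still go to 4. Fixed point.
From 3, successor 6 is in the attractor (rank 1); the other successor 1 is not.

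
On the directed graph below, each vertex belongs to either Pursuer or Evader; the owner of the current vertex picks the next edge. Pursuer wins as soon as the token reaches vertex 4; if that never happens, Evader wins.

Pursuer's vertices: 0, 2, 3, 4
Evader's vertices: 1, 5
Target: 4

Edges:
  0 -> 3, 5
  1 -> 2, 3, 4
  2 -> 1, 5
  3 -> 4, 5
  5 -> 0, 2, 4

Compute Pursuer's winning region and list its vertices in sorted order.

A0 = {4}
A1: add {3} — 3 (Pursuer) has 3→4.
A2: add {0} — 0 (Pursuer) has 0→3.
A3 = A2; e.g. 1 (Evader) can still go to 2. Fixed point.
Pursuer's winning region = {0, 3, 4}.

0, 3, 4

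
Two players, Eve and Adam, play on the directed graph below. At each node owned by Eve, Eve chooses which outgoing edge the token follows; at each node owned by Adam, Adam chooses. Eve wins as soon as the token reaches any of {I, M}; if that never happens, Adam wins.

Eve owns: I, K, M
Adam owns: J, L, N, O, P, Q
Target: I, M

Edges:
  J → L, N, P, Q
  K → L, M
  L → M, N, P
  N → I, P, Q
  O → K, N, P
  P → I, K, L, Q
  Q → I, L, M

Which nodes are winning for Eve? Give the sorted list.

A0 = {I, M}
A1: add {K} — K (Eve) has K→M.
A2 = A1; e.g. J (Adam) can still go to L. Fixed point.
Eve's winning region = {I, K, M}.

I, K, M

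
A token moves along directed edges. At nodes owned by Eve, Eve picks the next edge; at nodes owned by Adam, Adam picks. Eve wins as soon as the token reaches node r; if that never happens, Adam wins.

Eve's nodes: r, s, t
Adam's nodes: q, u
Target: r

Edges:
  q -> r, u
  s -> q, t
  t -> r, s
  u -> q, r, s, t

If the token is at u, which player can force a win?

A0 = {r}
A1: add {t} — t (Eve) has t→r.
A2: add {s} — s (Eve) has s→t.
A3 = A2; e.g. q (Adam) can still go to u. Fixed point.
u never enters the attractor, so Adam can avoid the target forever.

Adam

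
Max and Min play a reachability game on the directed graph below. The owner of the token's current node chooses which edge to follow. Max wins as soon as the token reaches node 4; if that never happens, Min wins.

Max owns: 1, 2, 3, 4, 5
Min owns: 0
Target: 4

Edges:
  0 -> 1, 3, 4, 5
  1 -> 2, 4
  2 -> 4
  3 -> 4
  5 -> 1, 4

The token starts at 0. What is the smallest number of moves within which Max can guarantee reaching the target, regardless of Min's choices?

2

A0 = {4}
A1: add {1, 2, 3, 5} — 1 (Max) has 1→4; 2 (Max) has 2→4; 3 (Max) has 3→4; 5 (Max) has 5→4.
A2: add {0} — 0 (Min): all of {1, 3, 4, 5} already in.
A2 = all vertices. Fixed point.
0 enters the attractor at level 2, so Max can force the target in 2 moves from there.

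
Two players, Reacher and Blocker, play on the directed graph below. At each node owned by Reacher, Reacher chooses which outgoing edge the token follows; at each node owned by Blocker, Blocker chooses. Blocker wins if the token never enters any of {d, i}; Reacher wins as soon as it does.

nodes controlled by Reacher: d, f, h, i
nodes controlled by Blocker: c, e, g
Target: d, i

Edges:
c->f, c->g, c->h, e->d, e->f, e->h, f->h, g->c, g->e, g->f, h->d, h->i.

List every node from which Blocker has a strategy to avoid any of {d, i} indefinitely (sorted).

c, g

A0 = {d, i}
A1: add {h} — h (Reacher) has h→d.
A2: add {f} — f (Reacher) has f→h.
A3: add {e} — e (Blocker): all of {d, f, h} already in.
A4 = A3; e.g. c (Blocker) can still go to g. Fixed point.
Reacher's attractor = {d, e, f, h, i}; Blocker avoids the target exactly from the complement.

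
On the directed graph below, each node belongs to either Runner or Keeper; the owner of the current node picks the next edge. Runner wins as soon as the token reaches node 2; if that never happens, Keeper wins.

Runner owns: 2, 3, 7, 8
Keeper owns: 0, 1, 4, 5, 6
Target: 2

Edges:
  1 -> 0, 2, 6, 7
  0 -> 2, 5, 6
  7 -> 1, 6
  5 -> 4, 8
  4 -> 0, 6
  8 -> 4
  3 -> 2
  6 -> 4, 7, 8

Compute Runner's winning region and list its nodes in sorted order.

A0 = {2}
A1: add {3} — 3 (Runner) has 3→2.
A2 = A1; e.g. 0 (Keeper) can still go to 5. Fixed point.
Runner's winning region = {2, 3}.

2, 3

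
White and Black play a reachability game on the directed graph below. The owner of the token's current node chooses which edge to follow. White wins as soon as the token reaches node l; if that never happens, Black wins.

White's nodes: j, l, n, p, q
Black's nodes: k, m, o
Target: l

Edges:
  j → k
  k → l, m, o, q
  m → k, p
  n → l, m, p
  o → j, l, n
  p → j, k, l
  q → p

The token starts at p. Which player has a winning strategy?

White

A0 = {l}
A1: add {n, p} — n (White) has n→l; p (White) has p→l.
p ∈ A1, so White can force the target.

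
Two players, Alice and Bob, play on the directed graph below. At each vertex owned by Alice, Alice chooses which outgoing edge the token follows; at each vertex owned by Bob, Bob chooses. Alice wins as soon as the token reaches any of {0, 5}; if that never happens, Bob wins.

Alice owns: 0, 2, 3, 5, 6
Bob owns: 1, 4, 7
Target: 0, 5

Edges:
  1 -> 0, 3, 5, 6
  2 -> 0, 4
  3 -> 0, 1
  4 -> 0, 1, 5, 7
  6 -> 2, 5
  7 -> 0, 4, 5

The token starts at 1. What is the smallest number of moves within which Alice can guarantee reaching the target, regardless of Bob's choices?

A0 = {0, 5}
A1: add {2, 3, 6} — 2 (Alice) has 2→0; 3 (Alice) has 3→0; 6 (Alice) has 6→5.
A2: add {1} — 1 (Bob): all of {0, 3, 5, 6} already in.
A3 = A2; e.g. 4 (Bob) can still go to 7. Fixed point.
1 enters the attractor at level 2, so Alice can force the target in 2 moves from there.

2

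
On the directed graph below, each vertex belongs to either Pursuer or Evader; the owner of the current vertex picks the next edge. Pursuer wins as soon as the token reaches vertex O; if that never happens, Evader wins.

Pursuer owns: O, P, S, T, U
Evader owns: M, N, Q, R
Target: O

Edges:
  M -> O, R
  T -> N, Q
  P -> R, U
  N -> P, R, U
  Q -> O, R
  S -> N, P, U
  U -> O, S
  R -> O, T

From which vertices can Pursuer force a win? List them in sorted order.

A0 = {O}
A1: add {U} — U (Pursuer) has U→O.
A2: add {P, S} — P (Pursuer) has P→U; S (Pursuer) has S→U.
A3 = A2; e.g. M (Evader) can still go to R. Fixed point.
Pursuer's winning region = {O, P, S, U}.

O, P, S, U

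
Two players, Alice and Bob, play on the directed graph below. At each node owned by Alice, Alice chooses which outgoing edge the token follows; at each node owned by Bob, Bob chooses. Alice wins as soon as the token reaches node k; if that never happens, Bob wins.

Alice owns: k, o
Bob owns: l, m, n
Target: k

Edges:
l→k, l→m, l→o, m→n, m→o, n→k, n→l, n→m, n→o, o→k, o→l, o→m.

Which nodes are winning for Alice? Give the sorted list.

k, o

A0 = {k}
A1: add {o} — o (Alice) has o→k.
A2 = A1; e.g. l (Bob) can still go to m. Fixed point.
Alice's winning region = {k, o}.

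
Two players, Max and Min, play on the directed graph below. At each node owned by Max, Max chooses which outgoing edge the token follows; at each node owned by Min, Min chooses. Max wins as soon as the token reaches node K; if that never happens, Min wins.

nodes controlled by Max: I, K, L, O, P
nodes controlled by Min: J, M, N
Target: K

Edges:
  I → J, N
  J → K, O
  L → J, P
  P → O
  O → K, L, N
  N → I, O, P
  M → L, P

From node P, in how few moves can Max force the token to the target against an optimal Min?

2

A0 = {K}
A1: add {O} — O (Max) has O→K.
A2: add {J, P} — J (Min): all of {K, O} already in; P (Max) has P→O.
P enters the attractor at level 2, so Max can force the target in 2 moves from there.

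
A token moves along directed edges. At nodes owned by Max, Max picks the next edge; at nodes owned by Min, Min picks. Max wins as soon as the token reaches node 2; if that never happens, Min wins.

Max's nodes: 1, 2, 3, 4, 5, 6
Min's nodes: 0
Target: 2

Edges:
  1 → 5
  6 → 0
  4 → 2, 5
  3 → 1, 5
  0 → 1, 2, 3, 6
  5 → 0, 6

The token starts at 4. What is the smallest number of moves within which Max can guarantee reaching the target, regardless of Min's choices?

1

A0 = {2}
A1: add {4} — 4 (Max) has 4→2.
A2 = A1; e.g. 0 (Min) can still go to 1. Fixed point.
4 enters the attractor at level 1, so Max can force the target in 1 move from there.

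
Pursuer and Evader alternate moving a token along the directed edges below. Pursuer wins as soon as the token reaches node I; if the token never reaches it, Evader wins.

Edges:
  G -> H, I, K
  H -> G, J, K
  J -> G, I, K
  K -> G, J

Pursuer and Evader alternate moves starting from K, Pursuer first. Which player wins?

Evader

Track states (vertex, player-to-move).
A0 = {(I,Pursuer), (I,Evader)}
A1: add {(G,Pursuer), (J,Pursuer)}.
A2: add {(K,Evader)}.
A3: add {(H,Pursuer)}.
A4 = A3; e.g. (G,Evader) stays out. (K,Pursuer) never enters ⇒ Evader avoids the target.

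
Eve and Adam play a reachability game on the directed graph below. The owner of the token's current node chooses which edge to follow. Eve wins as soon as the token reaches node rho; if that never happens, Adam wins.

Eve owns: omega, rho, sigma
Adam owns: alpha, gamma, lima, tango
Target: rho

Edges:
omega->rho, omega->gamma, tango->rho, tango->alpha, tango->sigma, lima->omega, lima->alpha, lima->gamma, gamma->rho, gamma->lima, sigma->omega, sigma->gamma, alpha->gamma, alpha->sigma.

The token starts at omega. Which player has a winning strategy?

A0 = {rho}
A1: add {omega} — omega (Eve) has omega→rho.
omega ∈ A1, so Eve can force the target.

Eve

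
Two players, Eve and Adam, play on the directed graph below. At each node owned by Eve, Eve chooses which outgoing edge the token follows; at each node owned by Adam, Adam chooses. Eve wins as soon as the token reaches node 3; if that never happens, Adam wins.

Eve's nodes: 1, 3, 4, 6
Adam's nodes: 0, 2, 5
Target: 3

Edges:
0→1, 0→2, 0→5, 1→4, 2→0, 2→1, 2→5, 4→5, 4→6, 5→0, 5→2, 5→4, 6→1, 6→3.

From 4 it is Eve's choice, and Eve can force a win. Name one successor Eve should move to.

A0 = {3}
A1: add {6} — 6 (Eve) has 6→3.
A2: add {4} — 4 (Eve) has 4→6.
A3: add {1} — 1 (Eve) has 1→4.
A4 = A3; e.g. 0 (Adam) can still go to 2. Fixed point.
From 4, successor 6 is in the attractor (rank 1); the other successor 5 is not.

6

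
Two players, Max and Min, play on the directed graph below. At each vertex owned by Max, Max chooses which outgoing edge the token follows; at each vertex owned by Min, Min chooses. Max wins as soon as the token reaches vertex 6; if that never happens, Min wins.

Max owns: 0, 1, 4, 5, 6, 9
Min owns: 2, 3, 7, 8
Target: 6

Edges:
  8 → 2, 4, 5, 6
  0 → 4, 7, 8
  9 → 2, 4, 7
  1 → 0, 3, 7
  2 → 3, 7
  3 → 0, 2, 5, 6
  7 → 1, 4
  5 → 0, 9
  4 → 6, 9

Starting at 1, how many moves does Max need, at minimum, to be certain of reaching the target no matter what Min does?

A0 = {6}
A1: add {4} — 4 (Max) has 4→6.
A2: add {0, 9} — 0 (Max) has 0→4; 9 (Max) has 9→4.
A3: add {1, 5} — 1 (Max) has 1→0; 5 (Max) has 5→0.
1 enters the attractor at level 3, so Max can force the target in 3 moves from there.

3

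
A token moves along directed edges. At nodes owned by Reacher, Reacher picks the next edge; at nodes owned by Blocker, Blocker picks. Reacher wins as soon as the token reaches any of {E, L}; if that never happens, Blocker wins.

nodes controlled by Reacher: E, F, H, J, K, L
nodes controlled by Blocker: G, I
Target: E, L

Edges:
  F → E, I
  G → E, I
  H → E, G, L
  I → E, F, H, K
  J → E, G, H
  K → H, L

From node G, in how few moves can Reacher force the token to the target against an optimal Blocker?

A0 = {E, L}
A1: add {F, H, J, K} — F (Reacher) has F→E; H (Reacher) has H→E; J (Reacher) has J→E; K (Reacher) has K→L.
A2: add {I} — I (Blocker): all of {E, F, H, K} already in.
A3: add {G} — G (Blocker): all of {E, I} already in.
A3 = all vertices. Fixed point.
G enters the attractor at level 3, so Reacher can force the target in 3 moves from there.

3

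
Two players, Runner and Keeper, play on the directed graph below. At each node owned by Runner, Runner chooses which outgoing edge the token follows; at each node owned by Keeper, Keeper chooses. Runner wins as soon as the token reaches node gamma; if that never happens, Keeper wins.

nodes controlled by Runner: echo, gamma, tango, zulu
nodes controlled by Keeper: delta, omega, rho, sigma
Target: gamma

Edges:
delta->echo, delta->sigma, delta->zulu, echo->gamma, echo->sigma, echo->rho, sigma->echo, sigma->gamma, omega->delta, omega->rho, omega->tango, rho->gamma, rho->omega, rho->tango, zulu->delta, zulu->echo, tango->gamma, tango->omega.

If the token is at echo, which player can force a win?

A0 = {gamma}
A1: add {echo, tango} — echo (Runner) has echo→gamma; tango (Runner) has tango→gamma.
echo ∈ A1, so Runner can force the target.

Runner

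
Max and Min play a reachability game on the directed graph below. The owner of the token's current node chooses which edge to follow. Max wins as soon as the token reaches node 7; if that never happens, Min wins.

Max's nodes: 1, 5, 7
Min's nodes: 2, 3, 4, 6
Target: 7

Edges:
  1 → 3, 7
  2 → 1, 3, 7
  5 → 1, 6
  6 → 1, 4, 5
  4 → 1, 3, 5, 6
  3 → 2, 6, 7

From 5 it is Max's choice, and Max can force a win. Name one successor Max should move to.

A0 = {7}
A1: add {1} — 1 (Max) has 1→7.
A2: add {5} — 5 (Max) has 5→1.
A3 = A2; e.g. 2 (Min) can still go to 3. Fixed point.
From 5, successor 1 is in the attractor (rank 1); the other successor 6 is not.

1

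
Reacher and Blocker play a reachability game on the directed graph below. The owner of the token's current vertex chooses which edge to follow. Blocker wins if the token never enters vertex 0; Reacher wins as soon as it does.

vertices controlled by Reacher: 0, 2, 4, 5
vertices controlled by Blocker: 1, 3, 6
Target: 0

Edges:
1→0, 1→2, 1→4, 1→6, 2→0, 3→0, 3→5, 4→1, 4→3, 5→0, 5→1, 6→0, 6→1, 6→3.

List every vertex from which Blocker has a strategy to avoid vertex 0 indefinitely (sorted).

A0 = {0}
A1: add {2, 5} — 2 (Reacher) has 2→0; 5 (Reacher) has 5→0.
A2: add {3} — 3 (Blocker): all of {0, 5} already in.
A3: add {4} — 4 (Reacher) has 4→3.
A4 = A3; e.g. 1 (Blocker) can still go to 6. Fixed point.
Reacher's attractor = {0, 2, 3, 4, 5}; Blocker avoids the target exactly from the complement.

1, 6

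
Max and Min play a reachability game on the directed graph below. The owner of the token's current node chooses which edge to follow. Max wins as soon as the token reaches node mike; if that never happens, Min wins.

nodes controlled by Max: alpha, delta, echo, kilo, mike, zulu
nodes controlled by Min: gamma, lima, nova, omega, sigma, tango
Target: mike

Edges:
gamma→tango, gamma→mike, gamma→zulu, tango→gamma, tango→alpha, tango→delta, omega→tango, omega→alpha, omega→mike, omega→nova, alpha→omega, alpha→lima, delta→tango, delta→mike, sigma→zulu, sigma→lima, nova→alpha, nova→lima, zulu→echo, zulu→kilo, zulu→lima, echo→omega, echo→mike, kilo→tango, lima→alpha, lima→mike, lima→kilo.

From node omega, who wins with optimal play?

Min

A0 = {mike}
A1: add {delta, echo} — delta (Max) has delta→mike; echo (Max) has echo→mike.
A2: add {zulu} — zulu (Max) has zulu→echo.
A3 = A2; e.g. gamma (Min) can still go to tango. Fixed point.
omega never enters the attractor, so Min can avoid the target forever.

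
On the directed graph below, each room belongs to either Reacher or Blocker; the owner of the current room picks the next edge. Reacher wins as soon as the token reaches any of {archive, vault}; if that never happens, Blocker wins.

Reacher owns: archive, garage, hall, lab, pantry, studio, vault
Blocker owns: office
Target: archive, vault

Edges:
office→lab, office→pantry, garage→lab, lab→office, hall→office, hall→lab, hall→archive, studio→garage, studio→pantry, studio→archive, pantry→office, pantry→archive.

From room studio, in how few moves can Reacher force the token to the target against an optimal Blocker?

1

A0 = {archive, vault}
A1: add {hall, pantry, studio} — hall (Reacher) has hall→archive; studio (Reacher) has studio→archive; pantry (Reacher) has pantry→archive.
A2 = A1; e.g. office (Blocker) can still go to lab. Fixed point.
studio enters the attractor at level 1, so Reacher can force the target in 1 move from there.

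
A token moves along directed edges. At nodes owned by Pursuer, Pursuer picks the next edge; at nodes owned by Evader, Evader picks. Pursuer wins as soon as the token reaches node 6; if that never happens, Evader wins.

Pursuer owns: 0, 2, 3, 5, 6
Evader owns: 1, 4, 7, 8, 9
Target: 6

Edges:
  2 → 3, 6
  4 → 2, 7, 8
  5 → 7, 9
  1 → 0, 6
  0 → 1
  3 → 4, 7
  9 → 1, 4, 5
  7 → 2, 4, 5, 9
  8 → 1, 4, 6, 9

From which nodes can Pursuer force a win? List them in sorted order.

2, 6

A0 = {6}
A1: add {2} — 2 (Pursuer) has 2→6.
A2 = A1; e.g. 0 (Pursuer) has no edge into A1. Fixed point.
Pursuer's winning region = {2, 6}.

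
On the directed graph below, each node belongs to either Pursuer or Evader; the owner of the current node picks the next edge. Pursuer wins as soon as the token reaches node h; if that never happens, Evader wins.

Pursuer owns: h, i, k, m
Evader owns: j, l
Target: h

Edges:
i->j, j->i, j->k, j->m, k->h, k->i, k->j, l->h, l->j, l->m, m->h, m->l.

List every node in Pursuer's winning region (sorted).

A0 = {h}
A1: add {k, m} — k (Pursuer) has k→h; m (Pursuer) has m→h.
A2 = A1; e.g. i (Pursuer) has no edge into A1. Fixed point.
Pursuer's winning region = {h, k, m}.

h, k, m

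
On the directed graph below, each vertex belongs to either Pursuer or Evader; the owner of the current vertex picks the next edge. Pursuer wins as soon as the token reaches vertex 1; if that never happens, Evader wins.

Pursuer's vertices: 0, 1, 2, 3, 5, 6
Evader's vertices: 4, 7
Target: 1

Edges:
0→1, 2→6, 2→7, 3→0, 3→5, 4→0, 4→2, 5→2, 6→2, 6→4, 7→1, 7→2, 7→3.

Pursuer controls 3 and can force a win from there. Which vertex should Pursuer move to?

0

A0 = {1}
A1: add {0} — 0 (Pursuer) has 0→1.
A2: add {3} — 3 (Pursuer) has 3→0.
A3 = A2; e.g. 2 (Pursuer) has no edge into A2. Fixed point.
From 3, successor 0 is in the attractor (rank 1); the other successor 5 is not.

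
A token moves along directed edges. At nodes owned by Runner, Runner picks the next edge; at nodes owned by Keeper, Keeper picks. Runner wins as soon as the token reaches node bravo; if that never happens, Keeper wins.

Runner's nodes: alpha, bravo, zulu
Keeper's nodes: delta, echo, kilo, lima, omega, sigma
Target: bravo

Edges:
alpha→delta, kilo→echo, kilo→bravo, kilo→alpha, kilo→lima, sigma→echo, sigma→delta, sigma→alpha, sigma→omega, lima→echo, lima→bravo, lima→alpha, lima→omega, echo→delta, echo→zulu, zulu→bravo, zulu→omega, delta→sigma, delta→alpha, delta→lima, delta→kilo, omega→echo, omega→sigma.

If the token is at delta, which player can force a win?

Keeper

A0 = {bravo}
A1: add {zulu} — zulu (Runner) has zulu→bravo.
A2 = A1; e.g. echo (Keeper) can still go to delta. Fixed point.
delta never enters the attractor, so Keeper can avoid the target forever.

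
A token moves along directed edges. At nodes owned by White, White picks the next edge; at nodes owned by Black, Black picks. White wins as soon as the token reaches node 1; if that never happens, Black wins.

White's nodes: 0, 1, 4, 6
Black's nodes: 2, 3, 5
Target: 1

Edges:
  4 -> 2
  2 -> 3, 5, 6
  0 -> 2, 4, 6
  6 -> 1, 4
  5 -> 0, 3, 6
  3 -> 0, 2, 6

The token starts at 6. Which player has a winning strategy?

White

A0 = {1}
A1: add {6} — 6 (White) has 6→1.
6 ∈ A1, so White can force the target.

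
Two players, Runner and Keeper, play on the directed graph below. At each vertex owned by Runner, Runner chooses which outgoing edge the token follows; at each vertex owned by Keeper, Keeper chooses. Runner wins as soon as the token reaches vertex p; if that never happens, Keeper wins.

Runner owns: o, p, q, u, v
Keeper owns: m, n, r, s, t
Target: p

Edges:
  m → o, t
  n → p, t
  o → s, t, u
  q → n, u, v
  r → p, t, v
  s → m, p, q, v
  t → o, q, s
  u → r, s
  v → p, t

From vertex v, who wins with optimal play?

Runner

A0 = {p}
A1: add {v} — v (Runner) has v→p.
v ∈ A1, so Runner can force the target.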